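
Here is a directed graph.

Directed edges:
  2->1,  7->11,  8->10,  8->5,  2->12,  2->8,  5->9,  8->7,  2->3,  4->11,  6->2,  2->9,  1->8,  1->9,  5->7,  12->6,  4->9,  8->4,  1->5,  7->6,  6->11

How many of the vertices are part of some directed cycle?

7

A vertex is on a directed cycle iff it belongs to a strongly connected component of size ≥ 2 (or has a self-loop).
The vertices on cycles are {1, 2, 5, 6, 7, 8, 12} — 7 in total.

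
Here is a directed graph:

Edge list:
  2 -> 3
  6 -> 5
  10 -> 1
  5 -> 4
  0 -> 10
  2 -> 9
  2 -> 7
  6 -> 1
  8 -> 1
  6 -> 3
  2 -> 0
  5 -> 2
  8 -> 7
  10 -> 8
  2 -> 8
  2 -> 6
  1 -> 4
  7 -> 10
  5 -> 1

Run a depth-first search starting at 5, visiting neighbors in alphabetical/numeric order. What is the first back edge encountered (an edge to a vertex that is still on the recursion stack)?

7→10

DFS from 5 (visiting neighbors in alphabetical/numeric order); mark gray on enter, black on exit:
5 gray
  1 gray
    4 gray
    4 black
  1 black
  2 gray
    0 gray
      10 gray
        10→1: 1 black — skip
        8 gray
          8→1: 1 black — skip
          7 gray
            7→10: 10 is gray → back edge
First back edge: 7 → 10.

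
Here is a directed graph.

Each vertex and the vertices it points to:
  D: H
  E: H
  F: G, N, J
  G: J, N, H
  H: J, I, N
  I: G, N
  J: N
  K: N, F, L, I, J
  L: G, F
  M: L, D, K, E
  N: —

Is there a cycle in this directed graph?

Yes

DFS with white/gray/black marking, starting from K:
K gray
  N gray
  N black
  F gray
    G gray
      J gray
        J→N: N black — skip
      J black
      G→N: N black — skip
      H gray
        H→J: J black — skip
        I gray
          I→G: G is gray → back edge
Back edge found, so a cycle exists: G → H → I → G.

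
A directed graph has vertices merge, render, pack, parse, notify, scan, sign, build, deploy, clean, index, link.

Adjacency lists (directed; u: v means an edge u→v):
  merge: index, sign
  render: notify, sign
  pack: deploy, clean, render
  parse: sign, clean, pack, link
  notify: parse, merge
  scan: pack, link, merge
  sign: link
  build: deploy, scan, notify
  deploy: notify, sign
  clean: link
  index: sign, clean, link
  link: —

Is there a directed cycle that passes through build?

No

build lies on a cycle iff there is a path from build back to itself.
Exploring from build, it never reaches itself; equivalently, its strongly connected component is a singleton.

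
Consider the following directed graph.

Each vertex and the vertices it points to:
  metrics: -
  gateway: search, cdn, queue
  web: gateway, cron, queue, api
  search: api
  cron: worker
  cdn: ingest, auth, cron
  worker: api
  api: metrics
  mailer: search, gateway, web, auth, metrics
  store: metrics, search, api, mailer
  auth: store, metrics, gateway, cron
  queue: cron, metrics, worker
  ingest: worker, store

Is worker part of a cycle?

worker lies on a cycle iff there is a path from worker back to itself.
Exploring from worker, it never reaches itself; equivalently, its strongly connected component is a singleton.

No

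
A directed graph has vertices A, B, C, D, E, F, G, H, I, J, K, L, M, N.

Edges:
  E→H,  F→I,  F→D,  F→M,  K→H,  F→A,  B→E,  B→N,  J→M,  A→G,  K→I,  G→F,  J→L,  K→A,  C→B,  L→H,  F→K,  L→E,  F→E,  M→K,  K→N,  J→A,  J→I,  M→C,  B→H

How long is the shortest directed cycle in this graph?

3

For each vertex v, BFS finds the shortest path from v back to v.
The shortest such closed walk is A → G → F → A, length 3.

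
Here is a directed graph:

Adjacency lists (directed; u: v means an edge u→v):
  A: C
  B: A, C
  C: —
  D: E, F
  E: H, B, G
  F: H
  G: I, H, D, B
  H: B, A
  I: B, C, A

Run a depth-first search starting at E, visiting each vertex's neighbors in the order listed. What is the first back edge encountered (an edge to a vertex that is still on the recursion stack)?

D->E

DFS from E (visiting each vertex's neighbors in the order listed); mark gray on enter, black on exit:
E gray
  H gray
    B gray
      A gray
        C gray
        C black
      A black
      B→C: C black — skip
    B black
    H→A: A black — skip
  H black
  E→B: B black — skip
  G gray
    I gray
      I→B: B black — skip
      I→C: C black — skip
      I→A: A black — skip
    I black
    G→H: H black — skip
    D gray
      D→E: E is gray → back edge
First back edge: D → E.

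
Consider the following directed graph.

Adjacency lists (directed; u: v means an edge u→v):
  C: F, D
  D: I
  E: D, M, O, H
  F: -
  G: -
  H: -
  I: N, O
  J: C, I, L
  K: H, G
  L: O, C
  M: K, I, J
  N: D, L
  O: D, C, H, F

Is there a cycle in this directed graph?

DFS with white/gray/black marking, starting from L:
L gray
  O gray
    D gray
      I gray
        N gray
          N→D: D is gray → back edge
Back edge found, so a cycle exists: D → I → N → D.

Yes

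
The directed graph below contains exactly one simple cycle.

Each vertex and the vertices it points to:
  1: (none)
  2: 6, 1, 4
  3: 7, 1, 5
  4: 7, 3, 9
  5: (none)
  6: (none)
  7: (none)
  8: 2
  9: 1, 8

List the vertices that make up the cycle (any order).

DFS with gray/black marking from 4:
4 gray
  7 gray
  7 black
  3 gray
    3→7: 7 black — skip
    1 gray
    1 black
    5 gray
    5 black
  3 black
  9 gray
    9→1: 1 black — skip
    8 gray
      2 gray
        6 gray
        6 black
        2→1: 1 black — skip
        2→4: 4 is gray → back edge
Back edge closes the cycle 4 → 9 → 8 → 2 → 4; its vertices are {2, 4, 8, 9}.

2, 4, 8, 9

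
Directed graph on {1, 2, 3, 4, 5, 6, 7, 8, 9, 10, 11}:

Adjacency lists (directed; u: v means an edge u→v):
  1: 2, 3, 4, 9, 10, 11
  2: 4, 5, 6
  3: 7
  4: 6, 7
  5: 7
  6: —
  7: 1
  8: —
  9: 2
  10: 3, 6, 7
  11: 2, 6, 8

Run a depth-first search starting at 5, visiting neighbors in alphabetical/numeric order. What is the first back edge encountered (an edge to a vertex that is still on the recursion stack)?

4→7

DFS from 5 (visiting neighbors in alphabetical/numeric order); mark gray on enter, black on exit:
5 gray
  7 gray
    1 gray
      2 gray
        4 gray
          6 gray
          6 black
          4→7: 7 is gray → back edge
First back edge: 4 → 7.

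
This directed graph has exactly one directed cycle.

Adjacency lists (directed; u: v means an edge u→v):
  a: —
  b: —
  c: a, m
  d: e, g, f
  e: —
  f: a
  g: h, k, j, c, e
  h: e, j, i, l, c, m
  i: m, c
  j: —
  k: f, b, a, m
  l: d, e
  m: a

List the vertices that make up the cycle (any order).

DFS with gray/black marking from g:
g gray
  h gray
    e gray
    e black
    j gray
    j black
    i gray
      m gray
        a gray
        a black
      m black
      c gray
        c→a: a black — skip
        c→m: m black — skip
      c black
    i black
    l gray
      d gray
        d→e: e black — skip
        d→g: g is gray → back edge
Back edge closes the cycle g → h → l → d → g; its vertices are {d, g, h, l}.

d, g, h, l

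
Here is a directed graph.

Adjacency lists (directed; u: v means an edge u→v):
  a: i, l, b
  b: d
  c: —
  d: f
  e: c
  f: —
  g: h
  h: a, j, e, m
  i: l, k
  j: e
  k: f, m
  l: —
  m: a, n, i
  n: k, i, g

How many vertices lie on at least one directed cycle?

A vertex is on a directed cycle iff it belongs to a strongly connected component of size ≥ 2 (or has a self-loop).
The vertices on cycles are {a, g, h, i, k, m, n} — 7 in total.

7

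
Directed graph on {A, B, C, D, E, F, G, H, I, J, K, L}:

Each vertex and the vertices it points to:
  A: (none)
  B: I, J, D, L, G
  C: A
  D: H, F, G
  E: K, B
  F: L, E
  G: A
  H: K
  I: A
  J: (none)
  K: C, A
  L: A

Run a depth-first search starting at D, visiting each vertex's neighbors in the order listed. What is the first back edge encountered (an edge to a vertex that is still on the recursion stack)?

DFS from D (visiting each vertex's neighbors in the order listed); mark gray on enter, black on exit:
D gray
  H gray
    K gray
      C gray
        A gray
        A black
      C black
      K→A: A black — skip
    K black
  H black
  F gray
    L gray
      L→A: A black — skip
    L black
    E gray
      E→K: K black — skip
      B gray
        I gray
          I→A: A black — skip
        I black
        J gray
        J black
        B→D: D is gray → back edge
First back edge: B → D.

B->D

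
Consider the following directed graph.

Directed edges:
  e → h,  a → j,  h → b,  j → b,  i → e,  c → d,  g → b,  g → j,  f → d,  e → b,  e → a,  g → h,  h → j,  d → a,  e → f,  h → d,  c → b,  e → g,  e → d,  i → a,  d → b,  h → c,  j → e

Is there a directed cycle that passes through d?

Yes

d is on a cycle iff d can reach itself via ≥1 edge.
d → a → j → e → d — yes.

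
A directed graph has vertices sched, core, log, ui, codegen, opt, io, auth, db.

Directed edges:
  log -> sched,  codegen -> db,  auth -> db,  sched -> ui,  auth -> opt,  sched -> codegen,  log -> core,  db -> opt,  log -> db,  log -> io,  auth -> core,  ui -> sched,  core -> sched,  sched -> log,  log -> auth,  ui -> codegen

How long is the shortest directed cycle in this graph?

2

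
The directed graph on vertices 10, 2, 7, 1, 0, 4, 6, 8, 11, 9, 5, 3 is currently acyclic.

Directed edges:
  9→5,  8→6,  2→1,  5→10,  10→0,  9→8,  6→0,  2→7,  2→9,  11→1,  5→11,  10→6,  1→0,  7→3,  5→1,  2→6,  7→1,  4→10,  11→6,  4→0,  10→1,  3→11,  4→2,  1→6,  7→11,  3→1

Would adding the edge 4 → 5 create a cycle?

No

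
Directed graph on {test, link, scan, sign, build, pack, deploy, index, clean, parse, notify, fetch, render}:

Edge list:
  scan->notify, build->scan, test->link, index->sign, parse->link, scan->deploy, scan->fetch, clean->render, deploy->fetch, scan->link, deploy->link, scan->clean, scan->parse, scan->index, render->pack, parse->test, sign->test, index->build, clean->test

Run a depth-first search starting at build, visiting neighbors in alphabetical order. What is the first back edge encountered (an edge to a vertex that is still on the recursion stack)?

DFS from build (visiting neighbors in alphabetical order); mark gray on enter, black on exit:
build gray
  scan gray
    clean gray
      render gray
        pack gray
        pack black
      render black
      test gray
        link gray
        link black
      test black
    clean black
    deploy gray
      fetch gray
      fetch black
      deploy→link: link black — skip
    deploy black
    scan→fetch: fetch black — skip
    index gray
      index→build: build is gray → back edge
First back edge: index → build.

index->build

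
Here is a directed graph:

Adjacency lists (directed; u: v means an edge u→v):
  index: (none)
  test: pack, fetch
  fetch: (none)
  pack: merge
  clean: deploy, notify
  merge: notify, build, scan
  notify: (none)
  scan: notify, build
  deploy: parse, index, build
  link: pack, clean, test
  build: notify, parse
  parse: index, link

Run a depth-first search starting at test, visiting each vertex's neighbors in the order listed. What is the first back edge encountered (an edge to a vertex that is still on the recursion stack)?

link→pack

DFS from test (visiting each vertex's neighbors in the order listed); mark gray on enter, black on exit:
test gray
  pack gray
    merge gray
      notify gray
      notify black
      build gray
        build→notify: notify black — skip
        parse gray
          index gray
          index black
          link gray
            link→pack: pack is gray → back edge
First back edge: link → pack.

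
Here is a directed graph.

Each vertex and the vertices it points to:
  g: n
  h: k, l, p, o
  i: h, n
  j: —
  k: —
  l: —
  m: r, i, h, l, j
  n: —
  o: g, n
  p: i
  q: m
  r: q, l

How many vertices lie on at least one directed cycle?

A vertex is on a directed cycle iff it belongs to a strongly connected component of size ≥ 2 (or has a self-loop).
The vertices on cycles are {h, i, m, p, q, r} — 6 in total.

6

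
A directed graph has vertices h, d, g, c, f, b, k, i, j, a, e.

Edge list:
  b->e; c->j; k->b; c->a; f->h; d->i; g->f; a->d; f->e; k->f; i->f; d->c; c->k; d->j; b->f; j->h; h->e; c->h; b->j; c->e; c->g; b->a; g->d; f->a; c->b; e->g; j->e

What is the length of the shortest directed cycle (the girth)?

For each vertex v, BFS finds the shortest path from v back to v.
The shortest such closed walk is c → a → d → c, length 3.

3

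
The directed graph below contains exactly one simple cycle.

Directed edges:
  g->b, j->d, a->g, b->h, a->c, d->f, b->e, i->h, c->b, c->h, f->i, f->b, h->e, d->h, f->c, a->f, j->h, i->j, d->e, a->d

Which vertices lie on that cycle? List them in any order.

d, f, i, j

DFS with gray/black marking from d:
d gray
  e gray
  e black
  f gray
    i gray
      j gray
        h gray
          h→e: e black — skip
        h black
        j→d: d is gray → back edge
Back edge closes the cycle d → f → i → j → d; its vertices are {d, f, i, j}.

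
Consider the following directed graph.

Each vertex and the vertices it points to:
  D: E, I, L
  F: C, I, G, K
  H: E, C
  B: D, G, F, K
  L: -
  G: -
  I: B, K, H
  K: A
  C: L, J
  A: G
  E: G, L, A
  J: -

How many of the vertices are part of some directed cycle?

4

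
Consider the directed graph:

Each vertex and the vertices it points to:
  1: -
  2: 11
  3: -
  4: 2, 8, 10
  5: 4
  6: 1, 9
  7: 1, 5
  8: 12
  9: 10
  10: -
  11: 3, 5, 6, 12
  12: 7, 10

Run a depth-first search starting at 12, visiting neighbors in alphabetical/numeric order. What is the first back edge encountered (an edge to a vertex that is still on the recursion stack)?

DFS from 12 (visiting neighbors in alphabetical/numeric order); mark gray on enter, black on exit:
12 gray
  7 gray
    1 gray
    1 black
    5 gray
      4 gray
        2 gray
          11 gray
            3 gray
            3 black
            11→5: 5 is gray → back edge
First back edge: 11 → 5.

11->5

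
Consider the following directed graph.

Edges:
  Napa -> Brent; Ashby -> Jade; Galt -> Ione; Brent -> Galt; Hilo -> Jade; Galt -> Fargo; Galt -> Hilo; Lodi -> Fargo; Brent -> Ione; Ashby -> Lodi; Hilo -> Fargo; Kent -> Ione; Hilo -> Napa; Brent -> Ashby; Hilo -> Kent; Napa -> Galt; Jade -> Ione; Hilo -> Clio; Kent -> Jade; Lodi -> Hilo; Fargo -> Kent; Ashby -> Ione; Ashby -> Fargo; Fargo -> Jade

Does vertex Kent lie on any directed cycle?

No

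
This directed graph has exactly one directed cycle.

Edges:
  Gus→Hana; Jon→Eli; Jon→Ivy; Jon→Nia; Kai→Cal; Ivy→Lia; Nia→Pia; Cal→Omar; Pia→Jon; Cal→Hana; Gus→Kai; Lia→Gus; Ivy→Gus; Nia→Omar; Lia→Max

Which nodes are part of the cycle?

Jon, Nia, Pia

DFS with gray/black marking from Jon:
Jon gray
  Eli gray
  Eli black
  Ivy gray
    Lia gray
      Gus gray
        Hana gray
        Hana black
        Kai gray
          Cal gray
            Omar gray
            Omar black
            Cal→Hana: Hana black — skip
          Cal black
        Kai black
      Gus black
      Max gray
      Max black
    Lia black
    Ivy→Gus: Gus black — skip
  Ivy black
  Nia gray
    Nia→Omar: Omar black — skip
    Pia gray
      Pia→Jon: Jon is gray → back edge
Back edge closes the cycle Jon → Nia → Pia → Jon; its vertices are {Jon, Nia, Pia}.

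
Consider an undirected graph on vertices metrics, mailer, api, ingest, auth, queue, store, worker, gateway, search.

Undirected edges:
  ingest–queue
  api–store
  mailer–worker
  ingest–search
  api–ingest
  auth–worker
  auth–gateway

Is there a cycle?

DFS, tracking each vertex's parent; an edge to a visited non-parent vertex closes a cycle.
Start from store:
visit store (parent –)
  visit api (parent store)
    visit ingest (parent api)
      ingest–api: parent, skip
      visit queue (parent ingest)
        queue–ingest: parent, skip
      visit search (parent ingest)
        search–ingest: parent, skip
    api–store: parent, skip
visit metrics (parent –)
visit mailer (parent –)
  visit worker (parent mailer)
    visit auth (parent worker)
      auth–worker: parent, skip
      visit gateway (parent auth)
        gateway–auth: parent, skip
    worker–mailer: parent, skip
No non-parent visited neighbor found — the graph is a forest.

No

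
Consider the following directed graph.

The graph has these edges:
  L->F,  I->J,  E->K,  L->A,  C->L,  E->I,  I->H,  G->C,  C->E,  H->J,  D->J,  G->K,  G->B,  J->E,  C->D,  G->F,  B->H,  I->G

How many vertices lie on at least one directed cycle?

A vertex is on a directed cycle iff it belongs to a strongly connected component of size ≥ 2 (or has a self-loop).
The vertices on cycles are {B, C, D, E, G, H, I, J} — 8 in total.

8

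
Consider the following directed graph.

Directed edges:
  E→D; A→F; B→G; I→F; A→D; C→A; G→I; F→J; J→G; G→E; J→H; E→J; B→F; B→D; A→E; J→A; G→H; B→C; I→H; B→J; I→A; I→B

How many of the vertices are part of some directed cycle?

8

A vertex is on a directed cycle iff it belongs to a strongly connected component of size ≥ 2 (or has a self-loop).
The vertices on cycles are {A, B, C, E, F, G, I, J} — 8 in total.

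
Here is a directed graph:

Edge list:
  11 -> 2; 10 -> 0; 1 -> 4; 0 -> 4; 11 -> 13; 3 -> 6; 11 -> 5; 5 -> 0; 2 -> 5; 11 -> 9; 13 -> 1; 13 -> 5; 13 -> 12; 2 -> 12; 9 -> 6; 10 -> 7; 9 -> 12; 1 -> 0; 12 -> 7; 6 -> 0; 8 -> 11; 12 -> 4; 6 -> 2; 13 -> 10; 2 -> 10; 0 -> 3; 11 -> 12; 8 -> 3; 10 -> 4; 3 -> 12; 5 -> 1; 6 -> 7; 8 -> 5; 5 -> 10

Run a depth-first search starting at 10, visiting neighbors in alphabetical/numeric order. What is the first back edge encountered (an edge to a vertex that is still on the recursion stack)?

DFS from 10 (visiting neighbors in alphabetical/numeric order); mark gray on enter, black on exit:
10 gray
  0 gray
    3 gray
      6 gray
        6→0: 0 is gray → back edge
First back edge: 6 → 0.

6->0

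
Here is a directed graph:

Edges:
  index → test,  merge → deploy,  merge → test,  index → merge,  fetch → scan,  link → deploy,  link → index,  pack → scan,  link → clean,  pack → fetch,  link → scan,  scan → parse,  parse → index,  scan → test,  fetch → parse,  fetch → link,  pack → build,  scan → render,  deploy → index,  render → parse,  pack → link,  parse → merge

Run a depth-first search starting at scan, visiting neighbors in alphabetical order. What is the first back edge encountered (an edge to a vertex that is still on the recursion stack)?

DFS from scan (visiting neighbors in alphabetical order); mark gray on enter, black on exit:
scan gray
  parse gray
    index gray
      merge gray
        deploy gray
          deploy→index: index is gray → back edge
First back edge: deploy → index.

deploy→index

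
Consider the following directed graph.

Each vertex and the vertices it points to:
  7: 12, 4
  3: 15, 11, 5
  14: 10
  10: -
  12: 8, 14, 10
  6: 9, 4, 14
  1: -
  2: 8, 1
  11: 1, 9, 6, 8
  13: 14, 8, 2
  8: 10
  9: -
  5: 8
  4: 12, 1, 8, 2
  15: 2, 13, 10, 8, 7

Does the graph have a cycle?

DFS with white/gray/black marking, starting from 3:
3 gray
  15 gray
    2 gray
      8 gray
        10 gray
        10 black
      8 black
      1 gray
      1 black
    2 black
    13 gray
      14 gray
        14→10: 10 black — skip
      14 black
      13→8: 8 black — skip
      13→2: 2 black — skip
    13 black
    15→10: 10 black — skip
    15→8: 8 black — skip
    7 gray
      12 gray
        12→8: 8 black — skip
        12→14: 14 black — skip
        12→10: 10 black — skip
      12 black
      4 gray
        4→12: 12 black — skip
        4→1: 1 black — skip
        4→8: 8 black — skip
        4→2: 2 black — skip
      4 black
    7 black
  15 black
  11 gray
    11→1: 1 black — skip
    9 gray
    9 black
    6 gray
      6→9: 9 black — skip
      6→4: 4 black — skip
      6→14: 14 black — skip
    6 black
    11→8: 8 black — skip
  11 black
  5 gray
    5→8: 8 black — skip
  5 black
3 black
Every edge goes to a white or black vertex — no back edge, so the graph is acyclic.

No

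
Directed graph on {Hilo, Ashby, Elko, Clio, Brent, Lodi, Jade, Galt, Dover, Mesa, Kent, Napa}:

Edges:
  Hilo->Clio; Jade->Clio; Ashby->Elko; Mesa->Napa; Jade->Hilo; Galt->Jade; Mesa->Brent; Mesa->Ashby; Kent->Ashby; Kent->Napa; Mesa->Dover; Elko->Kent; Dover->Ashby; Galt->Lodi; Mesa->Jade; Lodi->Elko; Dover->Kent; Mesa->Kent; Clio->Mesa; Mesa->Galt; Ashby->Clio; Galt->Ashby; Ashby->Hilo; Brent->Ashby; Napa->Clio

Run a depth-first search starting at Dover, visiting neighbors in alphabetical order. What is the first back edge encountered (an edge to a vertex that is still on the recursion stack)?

DFS from Dover (visiting neighbors in alphabetical order); mark gray on enter, black on exit:
Dover gray
  Ashby gray
    Clio gray
      Mesa gray
        Mesa→Ashby: Ashby is gray → back edge
First back edge: Mesa → Ashby.

Mesa→Ashby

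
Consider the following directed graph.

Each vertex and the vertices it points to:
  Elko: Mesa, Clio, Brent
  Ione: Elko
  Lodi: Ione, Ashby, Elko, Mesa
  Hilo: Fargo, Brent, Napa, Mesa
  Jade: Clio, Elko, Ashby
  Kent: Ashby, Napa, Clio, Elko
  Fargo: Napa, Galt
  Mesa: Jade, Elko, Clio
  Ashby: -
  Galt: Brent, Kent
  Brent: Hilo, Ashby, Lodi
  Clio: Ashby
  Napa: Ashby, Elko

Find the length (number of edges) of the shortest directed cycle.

For each vertex v, BFS finds the shortest path from v back to v.
The shortest such closed walk is Brent → Hilo → Brent, length 2.

2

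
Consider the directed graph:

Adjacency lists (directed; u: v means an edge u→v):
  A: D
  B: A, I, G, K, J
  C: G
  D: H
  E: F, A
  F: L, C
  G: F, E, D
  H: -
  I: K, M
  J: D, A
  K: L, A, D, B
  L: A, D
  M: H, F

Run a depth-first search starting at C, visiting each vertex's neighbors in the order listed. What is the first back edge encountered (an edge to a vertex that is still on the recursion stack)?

F→C

DFS from C (visiting each vertex's neighbors in the order listed); mark gray on enter, black on exit:
C gray
  G gray
    F gray
      L gray
        A gray
          D gray
            H gray
            H black
          D black
        A black
        L→D: D black — skip
      L black
      F→C: C is gray → back edge
First back edge: F → C.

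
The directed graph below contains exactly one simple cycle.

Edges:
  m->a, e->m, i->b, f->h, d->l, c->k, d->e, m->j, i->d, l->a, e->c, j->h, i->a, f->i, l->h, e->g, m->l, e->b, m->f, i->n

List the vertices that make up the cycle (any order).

DFS with gray/black marking from i:
i gray
  n gray
  n black
  a gray
  a black
  b gray
  b black
  d gray
    e gray
      m gray
        l gray
          l→a: a black — skip
          h gray
          h black
        l black
        f gray
          f→h: h black — skip
          f→i: i is gray → back edge
Back edge closes the cycle i → d → e → m → f → i; its vertices are {d, e, f, i, m}.

d, e, f, i, m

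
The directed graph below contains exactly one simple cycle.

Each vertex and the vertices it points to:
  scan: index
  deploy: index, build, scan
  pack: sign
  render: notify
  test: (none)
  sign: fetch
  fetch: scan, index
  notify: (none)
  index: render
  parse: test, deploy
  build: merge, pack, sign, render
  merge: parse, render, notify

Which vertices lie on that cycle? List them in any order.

build, merge, parse, deploy

DFS with gray/black marking from build:
build gray
  merge gray
    parse gray
      test gray
      test black
      deploy gray
        index gray
          render gray
            notify gray
            notify black
          render black
        index black
        deploy→build: build is gray → back edge
Back edge closes the cycle build → merge → parse → deploy → build; its vertices are {build, merge, parse, deploy}.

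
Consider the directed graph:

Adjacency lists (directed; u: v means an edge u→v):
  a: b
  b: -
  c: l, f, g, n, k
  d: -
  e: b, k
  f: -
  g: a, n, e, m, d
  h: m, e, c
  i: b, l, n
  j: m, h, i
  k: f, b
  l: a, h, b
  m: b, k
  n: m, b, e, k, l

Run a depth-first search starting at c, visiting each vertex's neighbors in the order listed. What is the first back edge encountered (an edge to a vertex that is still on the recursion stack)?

DFS from c (visiting each vertex's neighbors in the order listed); mark gray on enter, black on exit:
c gray
  l gray
    a gray
      b gray
      b black
    a black
    h gray
      m gray
        m→b: b black — skip
        k gray
          f gray
          f black
          k→b: b black — skip
        k black
      m black
      e gray
        e→b: b black — skip
        e→k: k black — skip
      e black
      h→c: c is gray → back edge
First back edge: h → c.

h→c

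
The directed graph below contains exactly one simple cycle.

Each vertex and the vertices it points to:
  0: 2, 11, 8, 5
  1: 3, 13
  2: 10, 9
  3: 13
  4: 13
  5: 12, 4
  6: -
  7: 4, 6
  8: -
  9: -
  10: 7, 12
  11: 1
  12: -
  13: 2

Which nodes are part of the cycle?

2, 4, 7, 10, 13

DFS with gray/black marking from 2:
2 gray
  10 gray
    7 gray
      4 gray
        13 gray
          13→2: 2 is gray → back edge
Back edge closes the cycle 2 → 10 → 7 → 4 → 13 → 2; its vertices are {2, 4, 7, 10, 13}.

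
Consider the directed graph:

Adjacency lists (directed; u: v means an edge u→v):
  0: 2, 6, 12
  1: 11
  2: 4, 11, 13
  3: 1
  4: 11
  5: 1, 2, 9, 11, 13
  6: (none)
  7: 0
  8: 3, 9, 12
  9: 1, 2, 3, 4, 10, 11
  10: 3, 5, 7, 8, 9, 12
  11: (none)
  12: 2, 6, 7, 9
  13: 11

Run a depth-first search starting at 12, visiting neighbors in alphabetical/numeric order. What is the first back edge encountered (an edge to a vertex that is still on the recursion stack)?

DFS from 12 (visiting neighbors in alphabetical/numeric order); mark gray on enter, black on exit:
12 gray
  2 gray
    4 gray
      11 gray
      11 black
    4 black
    2→11: 11 black — skip
    13 gray
      13→11: 11 black — skip
    13 black
  2 black
  6 gray
  6 black
  7 gray
    0 gray
      0→2: 2 black — skip
      0→6: 6 black — skip
      0→12: 12 is gray → back edge
First back edge: 0 → 12.

0->12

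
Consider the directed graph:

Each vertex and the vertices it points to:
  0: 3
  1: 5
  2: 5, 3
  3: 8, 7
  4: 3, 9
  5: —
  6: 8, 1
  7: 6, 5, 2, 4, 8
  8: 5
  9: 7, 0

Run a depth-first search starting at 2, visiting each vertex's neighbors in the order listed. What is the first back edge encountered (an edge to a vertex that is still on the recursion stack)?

7→2

DFS from 2 (visiting each vertex's neighbors in the order listed); mark gray on enter, black on exit:
2 gray
  5 gray
  5 black
  3 gray
    8 gray
      8→5: 5 black — skip
    8 black
    7 gray
      6 gray
        6→8: 8 black — skip
        1 gray
          1→5: 5 black — skip
        1 black
      6 black
      7→5: 5 black — skip
      7→2: 2 is gray → back edge
First back edge: 7 → 2.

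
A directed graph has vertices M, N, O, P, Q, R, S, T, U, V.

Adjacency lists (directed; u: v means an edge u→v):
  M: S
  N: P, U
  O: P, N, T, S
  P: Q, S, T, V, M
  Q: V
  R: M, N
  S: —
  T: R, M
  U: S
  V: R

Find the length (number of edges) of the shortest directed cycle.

For each vertex v, BFS finds the shortest path from v back to v.
The shortest such closed walk is T → R → N → P → T, length 4.

4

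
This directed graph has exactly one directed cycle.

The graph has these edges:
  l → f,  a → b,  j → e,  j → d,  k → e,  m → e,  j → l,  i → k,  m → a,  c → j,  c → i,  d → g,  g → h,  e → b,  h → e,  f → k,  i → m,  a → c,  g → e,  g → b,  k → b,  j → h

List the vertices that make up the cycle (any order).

a, c, i, m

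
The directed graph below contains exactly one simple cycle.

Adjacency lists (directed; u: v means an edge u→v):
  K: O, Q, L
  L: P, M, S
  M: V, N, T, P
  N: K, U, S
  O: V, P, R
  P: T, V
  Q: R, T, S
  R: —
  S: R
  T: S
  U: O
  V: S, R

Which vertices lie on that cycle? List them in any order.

DFS with gray/black marking from N:
N gray
  K gray
    O gray
      V gray
        S gray
          R gray
          R black
        S black
        V→R: R black — skip
      V black
      P gray
        T gray
          T→S: S black — skip
        T black
        P→V: V black — skip
      P black
      O→R: R black — skip
    O black
    Q gray
      Q→R: R black — skip
      Q→T: T black — skip
      Q→S: S black — skip
    Q black
    L gray
      L→P: P black — skip
      M gray
        M→V: V black — skip
        M→N: N is gray → back edge
Back edge closes the cycle N → K → L → M → N; its vertices are {K, L, M, N}.

K, L, M, N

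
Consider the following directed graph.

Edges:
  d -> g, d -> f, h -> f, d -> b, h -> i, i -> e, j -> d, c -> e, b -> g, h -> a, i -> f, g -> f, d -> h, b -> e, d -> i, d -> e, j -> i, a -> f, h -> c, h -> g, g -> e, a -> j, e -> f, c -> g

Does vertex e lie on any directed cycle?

No

e lies on a cycle iff there is a path from e back to itself.
Exploring from e, it never reaches itself; equivalently, its strongly connected component is a singleton.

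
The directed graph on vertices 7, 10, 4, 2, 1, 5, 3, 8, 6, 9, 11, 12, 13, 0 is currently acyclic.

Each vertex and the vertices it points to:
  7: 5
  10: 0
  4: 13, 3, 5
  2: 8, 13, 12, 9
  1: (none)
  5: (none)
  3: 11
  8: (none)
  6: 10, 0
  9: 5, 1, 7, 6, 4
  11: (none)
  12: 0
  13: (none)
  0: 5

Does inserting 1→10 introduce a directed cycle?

No

Adding 1→10 creates a cycle iff 10 can already reach 1.
Explore from 10: no path reaches 1. The graph stays acyclic.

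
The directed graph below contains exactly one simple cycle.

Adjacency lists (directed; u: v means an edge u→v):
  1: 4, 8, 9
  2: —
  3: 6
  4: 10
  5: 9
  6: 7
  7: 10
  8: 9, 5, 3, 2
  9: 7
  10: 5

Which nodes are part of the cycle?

DFS with gray/black marking from 10:
10 gray
  5 gray
    9 gray
      7 gray
        7→10: 10 is gray → back edge
Back edge closes the cycle 10 → 5 → 9 → 7 → 10; its vertices are {5, 7, 9, 10}.

5, 7, 9, 10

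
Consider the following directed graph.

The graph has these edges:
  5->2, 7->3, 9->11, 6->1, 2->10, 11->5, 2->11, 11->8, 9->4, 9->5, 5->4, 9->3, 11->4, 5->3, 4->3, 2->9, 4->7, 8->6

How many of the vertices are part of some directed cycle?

A vertex is on a directed cycle iff it belongs to a strongly connected component of size ≥ 2 (or has a self-loop).
The vertices on cycles are {2, 5, 9, 11} — 4 in total.

4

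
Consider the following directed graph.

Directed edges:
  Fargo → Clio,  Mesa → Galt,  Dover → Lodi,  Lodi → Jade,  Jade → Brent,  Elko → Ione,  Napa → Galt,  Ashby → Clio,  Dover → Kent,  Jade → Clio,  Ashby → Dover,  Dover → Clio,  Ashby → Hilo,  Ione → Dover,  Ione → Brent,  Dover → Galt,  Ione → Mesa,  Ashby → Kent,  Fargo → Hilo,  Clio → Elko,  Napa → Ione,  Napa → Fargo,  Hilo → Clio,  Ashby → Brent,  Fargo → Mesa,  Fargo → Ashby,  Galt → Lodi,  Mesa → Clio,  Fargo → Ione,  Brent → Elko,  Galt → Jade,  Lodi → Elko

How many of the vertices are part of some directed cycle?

9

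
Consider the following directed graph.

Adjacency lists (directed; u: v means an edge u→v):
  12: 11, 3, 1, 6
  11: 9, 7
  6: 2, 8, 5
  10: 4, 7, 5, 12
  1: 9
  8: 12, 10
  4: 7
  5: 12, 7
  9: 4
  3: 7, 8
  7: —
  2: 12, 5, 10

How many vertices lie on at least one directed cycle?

A vertex is on a directed cycle iff it belongs to a strongly connected component of size ≥ 2 (or has a self-loop).
The vertices on cycles are {2, 3, 5, 6, 8, 10, 12} — 7 in total.

7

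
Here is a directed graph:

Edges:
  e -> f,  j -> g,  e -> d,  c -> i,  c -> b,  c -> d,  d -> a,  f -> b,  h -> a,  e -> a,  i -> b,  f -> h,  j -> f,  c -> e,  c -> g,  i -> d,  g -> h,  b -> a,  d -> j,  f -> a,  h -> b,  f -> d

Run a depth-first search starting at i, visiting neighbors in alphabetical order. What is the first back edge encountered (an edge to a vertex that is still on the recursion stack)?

f->d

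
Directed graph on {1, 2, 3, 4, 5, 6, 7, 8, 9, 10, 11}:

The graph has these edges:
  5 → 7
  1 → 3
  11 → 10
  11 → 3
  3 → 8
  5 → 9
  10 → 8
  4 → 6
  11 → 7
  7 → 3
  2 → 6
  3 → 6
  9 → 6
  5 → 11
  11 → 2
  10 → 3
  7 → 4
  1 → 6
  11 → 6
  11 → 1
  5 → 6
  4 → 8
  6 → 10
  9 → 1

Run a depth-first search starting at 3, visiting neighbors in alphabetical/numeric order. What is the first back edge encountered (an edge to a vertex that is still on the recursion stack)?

DFS from 3 (visiting neighbors in alphabetical/numeric order); mark gray on enter, black on exit:
3 gray
  6 gray
    10 gray
      10→3: 3 is gray → back edge
First back edge: 10 → 3.

10->3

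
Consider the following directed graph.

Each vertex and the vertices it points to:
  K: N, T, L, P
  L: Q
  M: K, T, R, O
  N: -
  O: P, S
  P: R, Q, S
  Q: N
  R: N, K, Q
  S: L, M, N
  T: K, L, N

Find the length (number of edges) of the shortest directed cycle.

2

For each vertex v, BFS finds the shortest path from v back to v.
The shortest such closed walk is T → K → T, length 2.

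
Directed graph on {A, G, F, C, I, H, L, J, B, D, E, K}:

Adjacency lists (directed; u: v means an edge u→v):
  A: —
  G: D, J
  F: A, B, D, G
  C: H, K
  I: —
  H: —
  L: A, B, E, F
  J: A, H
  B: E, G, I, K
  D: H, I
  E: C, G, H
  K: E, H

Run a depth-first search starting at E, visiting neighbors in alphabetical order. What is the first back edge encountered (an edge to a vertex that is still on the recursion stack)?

DFS from E (visiting neighbors in alphabetical order); mark gray on enter, black on exit:
E gray
  C gray
    H gray
    H black
    K gray
      K→E: E is gray → back edge
First back edge: K → E.

K->E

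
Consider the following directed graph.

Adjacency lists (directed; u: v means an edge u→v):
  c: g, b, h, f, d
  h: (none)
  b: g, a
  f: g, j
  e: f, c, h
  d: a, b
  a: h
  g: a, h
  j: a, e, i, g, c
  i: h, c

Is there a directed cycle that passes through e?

e is on a cycle iff e can reach itself via ≥1 edge.
e → f → j → e — yes.

Yes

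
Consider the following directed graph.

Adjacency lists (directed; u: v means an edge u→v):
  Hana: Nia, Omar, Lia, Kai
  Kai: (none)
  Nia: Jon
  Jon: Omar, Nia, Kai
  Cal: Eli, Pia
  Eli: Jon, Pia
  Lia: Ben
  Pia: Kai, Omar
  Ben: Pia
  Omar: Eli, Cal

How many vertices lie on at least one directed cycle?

A vertex is on a directed cycle iff it belongs to a strongly connected component of size ≥ 2 (or has a self-loop).
The vertices on cycles are {Cal, Eli, Jon, Nia, Pia, Omar} — 6 in total.

6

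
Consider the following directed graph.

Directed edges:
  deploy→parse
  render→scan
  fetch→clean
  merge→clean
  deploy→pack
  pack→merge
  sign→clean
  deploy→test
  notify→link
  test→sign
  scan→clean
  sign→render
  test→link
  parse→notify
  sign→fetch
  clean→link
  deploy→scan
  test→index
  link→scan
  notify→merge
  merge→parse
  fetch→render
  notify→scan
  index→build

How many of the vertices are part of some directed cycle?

6

A vertex is on a directed cycle iff it belongs to a strongly connected component of size ≥ 2 (or has a self-loop).
The vertices on cycles are {link, scan, clean, merge, parse, notify} — 6 in total.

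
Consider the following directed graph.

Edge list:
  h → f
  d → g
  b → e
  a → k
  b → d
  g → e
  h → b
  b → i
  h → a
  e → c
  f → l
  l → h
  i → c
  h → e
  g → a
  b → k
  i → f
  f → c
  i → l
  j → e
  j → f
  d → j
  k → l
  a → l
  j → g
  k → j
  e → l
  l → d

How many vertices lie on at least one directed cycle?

A vertex is on a directed cycle iff it belongs to a strongly connected component of size ≥ 2 (or has a self-loop).
The vertices on cycles are {a, b, d, e, f, g, h, i, j, k, l} — 11 in total.

11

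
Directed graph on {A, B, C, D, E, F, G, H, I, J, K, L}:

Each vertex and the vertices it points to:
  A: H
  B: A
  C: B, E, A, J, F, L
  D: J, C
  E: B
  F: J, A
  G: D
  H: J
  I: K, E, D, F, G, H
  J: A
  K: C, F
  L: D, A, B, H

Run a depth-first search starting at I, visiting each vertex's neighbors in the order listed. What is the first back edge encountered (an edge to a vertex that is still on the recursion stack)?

DFS from I (visiting each vertex's neighbors in the order listed); mark gray on enter, black on exit:
I gray
  K gray
    C gray
      B gray
        A gray
          H gray
            J gray
              J→A: A is gray → back edge
First back edge: J → A.

J→A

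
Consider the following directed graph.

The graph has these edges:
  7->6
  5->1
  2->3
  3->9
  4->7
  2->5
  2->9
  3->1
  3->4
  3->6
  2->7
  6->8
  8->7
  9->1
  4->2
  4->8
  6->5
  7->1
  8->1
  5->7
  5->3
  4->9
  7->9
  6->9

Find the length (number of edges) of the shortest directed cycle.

3

For each vertex v, BFS finds the shortest path from v back to v.
The shortest such closed walk is 2 → 3 → 4 → 2, length 3.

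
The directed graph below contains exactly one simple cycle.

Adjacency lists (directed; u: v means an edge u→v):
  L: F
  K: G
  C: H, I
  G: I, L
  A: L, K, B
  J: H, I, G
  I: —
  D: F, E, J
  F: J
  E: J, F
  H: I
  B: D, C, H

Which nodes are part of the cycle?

DFS with gray/black marking from L:
L gray
  F gray
    J gray
      H gray
        I gray
        I black
      H black
      J→I: I black — skip
      G gray
        G→I: I black — skip
        G→L: L is gray → back edge
Back edge closes the cycle L → F → J → G → L; its vertices are {F, G, J, L}.

F, G, J, L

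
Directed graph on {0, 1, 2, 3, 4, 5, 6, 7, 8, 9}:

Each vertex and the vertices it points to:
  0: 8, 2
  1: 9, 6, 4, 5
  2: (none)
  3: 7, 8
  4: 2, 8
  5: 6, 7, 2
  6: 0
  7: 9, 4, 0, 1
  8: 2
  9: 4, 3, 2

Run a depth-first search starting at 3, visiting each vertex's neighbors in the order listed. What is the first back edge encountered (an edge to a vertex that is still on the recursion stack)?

DFS from 3 (visiting each vertex's neighbors in the order listed); mark gray on enter, black on exit:
3 gray
  7 gray
    9 gray
      4 gray
        2 gray
        2 black
        8 gray
          8→2: 2 black — skip
        8 black
      4 black
      9→3: 3 is gray → back edge
First back edge: 9 → 3.

9→3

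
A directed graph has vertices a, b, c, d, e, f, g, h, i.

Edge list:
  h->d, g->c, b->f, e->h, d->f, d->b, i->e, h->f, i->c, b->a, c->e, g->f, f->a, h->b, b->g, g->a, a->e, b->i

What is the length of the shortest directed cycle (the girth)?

For each vertex v, BFS finds the shortest path from v back to v.
The shortest such closed walk is h → b → a → e → h, length 4.

4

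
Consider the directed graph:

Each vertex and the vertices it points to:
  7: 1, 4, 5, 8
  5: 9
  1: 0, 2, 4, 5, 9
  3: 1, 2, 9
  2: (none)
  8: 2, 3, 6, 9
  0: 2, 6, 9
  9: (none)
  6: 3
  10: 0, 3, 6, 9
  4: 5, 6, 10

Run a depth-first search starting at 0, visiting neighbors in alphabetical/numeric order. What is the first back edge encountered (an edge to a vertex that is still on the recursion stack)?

DFS from 0 (visiting neighbors in alphabetical/numeric order); mark gray on enter, black on exit:
0 gray
  2 gray
  2 black
  6 gray
    3 gray
      1 gray
        1→0: 0 is gray → back edge
First back edge: 1 → 0.

1->0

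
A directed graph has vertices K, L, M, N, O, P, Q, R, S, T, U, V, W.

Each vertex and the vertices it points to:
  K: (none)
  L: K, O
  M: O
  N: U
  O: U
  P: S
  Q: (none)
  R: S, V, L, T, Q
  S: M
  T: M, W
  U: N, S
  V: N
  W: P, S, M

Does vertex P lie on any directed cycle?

P lies on a cycle iff there is a path from P back to itself.
Exploring from P, it never reaches itself; equivalently, its strongly connected component is a singleton.

No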